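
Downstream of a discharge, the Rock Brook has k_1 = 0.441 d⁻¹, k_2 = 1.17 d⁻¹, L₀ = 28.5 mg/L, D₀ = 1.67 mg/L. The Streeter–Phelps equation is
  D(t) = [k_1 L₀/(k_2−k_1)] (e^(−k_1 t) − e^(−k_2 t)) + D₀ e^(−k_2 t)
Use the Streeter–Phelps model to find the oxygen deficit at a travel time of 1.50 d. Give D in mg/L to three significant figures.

k_1 L₀/(k_2−k_1) = 0.441×28.5/(1.17−0.441) = 12.57/0.7290 = 17.24 mg/L.
e^(−k_1 t) = e^(−0.441×1.500) = 0.5161; e^(−k_2 t) = e^(−1.17×1.500) = 0.1729.
D = 17.24 × (0.5161 − 0.1729) + 1.67 × 0.1729 = 5.916 + 0.2888 = 6.205 mg/L.

D ≈ 6.21 mg/L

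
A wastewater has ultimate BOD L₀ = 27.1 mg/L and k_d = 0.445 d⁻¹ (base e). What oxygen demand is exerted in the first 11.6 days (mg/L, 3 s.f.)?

y_t = L₀(1 − e^(−k_d t)) = 27.1 × (1 − e^(−0.445×11.6))
= 27.1 × (1 − 0.005730) = 27.1 × 0.9943 = 26.94 mg/L.

y ≈ 26.9 mg/L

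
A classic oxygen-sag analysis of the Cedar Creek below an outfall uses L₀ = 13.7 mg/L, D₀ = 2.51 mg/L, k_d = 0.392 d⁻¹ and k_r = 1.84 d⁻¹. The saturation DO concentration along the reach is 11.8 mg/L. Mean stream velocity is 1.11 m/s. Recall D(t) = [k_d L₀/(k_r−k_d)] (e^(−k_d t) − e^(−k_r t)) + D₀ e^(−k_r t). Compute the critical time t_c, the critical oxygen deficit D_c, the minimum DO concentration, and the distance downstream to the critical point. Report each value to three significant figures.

t_c = [1/(k_r−k_d)] ln[(k_r/k_d)(1 − D₀(k_r−k_d)/(k_d L₀))]
= [1/(1.84−0.392)] ln[(1.84/0.392)(1 − 2.51×1.448/(0.392×13.7))]
= (1/1.448) ln[4.694 × 0.3232] = 0.6906 × ln(1.517) = 0.6906 × 0.4169 = 0.2879 d.
L(t_c) = L₀ e^(−k_d t_c) = 13.7 × 0.8933 = 12.24 mg/L, and at the critical point k_r D_c = k_d L, so D_c = (0.392/1.84) × 12.24 = 2.607 mg/L.
Minimum DO = C_s − D_c = 11.8 − 2.607 = 9.193 mg/L.
x_c = v t_c = 1.11 m/s × 0.2879 d × 86400 s/d = 27610 m ≈ 27.6 km.

t_c ≈ 0.288 d; D_c ≈ 2.61 mg/L; min DO ≈ 9.19 mg/L; x_c ≈ 27.6 km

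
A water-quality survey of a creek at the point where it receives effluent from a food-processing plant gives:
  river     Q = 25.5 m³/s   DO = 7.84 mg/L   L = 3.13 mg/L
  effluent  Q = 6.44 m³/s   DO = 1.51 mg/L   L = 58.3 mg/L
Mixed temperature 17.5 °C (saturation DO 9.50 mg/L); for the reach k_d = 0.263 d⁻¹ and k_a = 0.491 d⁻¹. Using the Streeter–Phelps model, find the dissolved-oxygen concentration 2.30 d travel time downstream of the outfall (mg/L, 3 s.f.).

Mixed DO = (25.5×7.84 + 6.44×1.51)/(25.5+6.44) = 209.6/31.94 = 6.564 mg/L.
Mixed L₀ = (25.5×3.13 + 6.44×58.3)/(31.94) = 455.3/31.94 = 14.25 mg/L.
Initial deficit D₀ = C_s − DO₀ = 9.50 − 6.564 = 2.936 mg/L.
D(2.30) = [0.263×14.25/(0.491−0.263)](e^(−0.263×2.30) − e^(−0.491×2.30)) + 2.936 e^(−0.491×2.30)
= 16.44 × (0.5461 − 0.3233) + 2.936 × 0.3233 = 4.614 mg/L.
DO = 9.50 − 4.614 = 4.886 mg/L.

DO ≈ 4.89 mg/L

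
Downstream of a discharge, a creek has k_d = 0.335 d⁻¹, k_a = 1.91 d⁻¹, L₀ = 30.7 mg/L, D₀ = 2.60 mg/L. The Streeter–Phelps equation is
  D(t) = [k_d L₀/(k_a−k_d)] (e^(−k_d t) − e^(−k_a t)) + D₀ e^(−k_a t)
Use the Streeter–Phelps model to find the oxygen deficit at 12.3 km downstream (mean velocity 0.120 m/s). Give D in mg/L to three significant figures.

Travel time t = x/v = 12.3 km / (0.120 m/s) = 12300 m / 0.120 m/s = 102500 s = 1.186 d.
k_d L₀/(k_a−k_d) = 0.335×30.7/(1.91−0.335) = 10.28/1.575 = 6.530 mg/L.
e^(−k_d t) = e^(−0.335×1.186) = 0.6720; e^(−k_a t) = e^(−1.91×1.186) = 0.1037.
D = 6.530 × (0.6720 − 0.1037) + 2.60 × 0.1037 = 3.711 + 0.2697 = 3.981 mg/L.

D ≈ 3.98 mg/L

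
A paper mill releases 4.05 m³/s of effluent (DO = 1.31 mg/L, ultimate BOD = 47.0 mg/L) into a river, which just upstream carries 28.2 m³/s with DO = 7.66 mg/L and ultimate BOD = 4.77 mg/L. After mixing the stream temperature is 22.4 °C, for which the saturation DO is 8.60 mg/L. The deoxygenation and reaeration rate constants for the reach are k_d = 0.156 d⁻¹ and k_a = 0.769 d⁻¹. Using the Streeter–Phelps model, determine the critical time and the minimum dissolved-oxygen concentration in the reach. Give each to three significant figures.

t_c ≈ 0.755 d; minimum DO ≈ 6.78 mg/L

Mixed DO = (28.2×7.66 + 4.05×1.31)/(28.2+4.05) = 221.3/32.25 = 6.863 mg/L.
Mixed L₀ = (28.2×4.77 + 4.05×47.0)/(32.25) = 324.9/32.25 = 10.07 mg/L.
Initial deficit D₀ = C_s − DO₀ = 8.60 − 6.863 = 1.737 mg/L.
t_c = (1/0.6130) ln[(0.769/0.156)(1 − 1.737×0.6130/(0.156×10.07))] = 1.631 × ln(1.588) = 0.7549 d.
D_c = (0.156/0.769) × 10.07 × e^(−0.156×0.7549) = 0.2029 × 10.07 × 0.8889 = 1.816 mg/L.
Minimum DO = 8.60 − 1.816 = 6.784 mg/L.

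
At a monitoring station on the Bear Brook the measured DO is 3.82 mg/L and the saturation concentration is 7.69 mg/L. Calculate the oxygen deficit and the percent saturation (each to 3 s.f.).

D ≈ 3.87 mg/L; 49.7 % saturation

D = C_s − C = 7.69 − 3.82 = 3.87 mg/L.
% saturation = 3.82/7.69 × 100 = 49.7 %.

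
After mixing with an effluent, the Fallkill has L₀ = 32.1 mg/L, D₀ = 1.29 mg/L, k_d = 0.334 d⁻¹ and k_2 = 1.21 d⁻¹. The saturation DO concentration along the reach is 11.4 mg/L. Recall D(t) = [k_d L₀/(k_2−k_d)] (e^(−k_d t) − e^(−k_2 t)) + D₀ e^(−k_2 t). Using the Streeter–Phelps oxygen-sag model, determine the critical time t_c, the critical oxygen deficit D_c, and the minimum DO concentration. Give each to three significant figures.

t_c ≈ 1.34 d; D_c ≈ 5.66 mg/L; min DO ≈ 5.74 mg/L

With k_2/k_d = 3.623 and 1 − D₀(k_2−k_d)/(k_d L₀) = 0.8946,
t_c = ln(3.623 × 0.8946) / (1.21 − 0.334) = ln(3.241) / 0.8760 = 1.176/0.8760 = 1.342 d.
L(t_c) = L₀ e^(−k_d t_c) = 32.1 × 0.6387 = 20.50 mg/L, and at the critical point k_2 D_c = k_d L, so D_c = (0.334/1.21) × 20.50 = 5.659 mg/L.
Minimum DO = C_s − D_c = 11.4 − 5.659 = 5.741 mg/L.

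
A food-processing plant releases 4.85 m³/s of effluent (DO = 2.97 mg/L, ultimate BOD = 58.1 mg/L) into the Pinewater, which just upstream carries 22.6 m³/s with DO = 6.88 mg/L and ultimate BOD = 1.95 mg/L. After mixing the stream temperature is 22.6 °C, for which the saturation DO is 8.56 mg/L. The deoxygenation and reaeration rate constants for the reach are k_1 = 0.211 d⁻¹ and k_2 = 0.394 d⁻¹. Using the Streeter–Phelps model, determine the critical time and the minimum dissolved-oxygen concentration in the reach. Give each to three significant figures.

Mixed DO = (22.6×6.88 + 4.85×2.97)/(22.6+4.85) = 169.9/27.45 = 6.189 mg/L.
Mixed L₀ = (22.6×1.95 + 4.85×58.1)/(27.45) = 325.9/27.45 = 11.87 mg/L.
Initial deficit D₀ = C_s − DO₀ = 8.56 − 6.189 = 2.371 mg/L.
t_c = (1/0.1830) ln[(0.394/0.211)(1 − 2.371×0.1830/(0.211×11.87))] = 5.464 × ln(1.544) = 2.373 d.
D_c = (0.211/0.394) × 11.87 × e^(−0.211×2.373) = 0.5355 × 11.87 × 0.6061 = 3.853 mg/L.
Minimum DO = 8.56 − 3.853 = 4.707 mg/L.

t_c ≈ 2.37 d; minimum DO ≈ 4.71 mg/L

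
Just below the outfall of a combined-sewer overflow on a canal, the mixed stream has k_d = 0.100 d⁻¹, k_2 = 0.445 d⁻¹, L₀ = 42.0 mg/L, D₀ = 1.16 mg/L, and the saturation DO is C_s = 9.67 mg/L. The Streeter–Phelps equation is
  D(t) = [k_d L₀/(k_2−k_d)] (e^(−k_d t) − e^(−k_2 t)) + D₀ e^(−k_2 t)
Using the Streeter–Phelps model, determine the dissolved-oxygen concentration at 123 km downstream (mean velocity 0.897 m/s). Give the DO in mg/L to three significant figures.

DO ≈ 4.72 mg/L

Travel time t = x/v = 123 km / (0.897 m/s) = 123000 m / 0.897 m/s = 137100 s = 1.587 d.
k_d L₀/(k_2−k_d) = 0.100×42.0/(0.445−0.100) = 4.200/0.3450 = 12.17 mg/L.
e^(−k_d t) = e^(−0.100×1.587) = 0.8532; e^(−k_2 t) = e^(−0.445×1.587) = 0.4935.
D = 12.17 × (0.8532 − 0.4935) + 1.16 × 0.4935 = 4.380 + 0.5724 = 4.952 mg/L.
DO = C_s − D = 9.67 − 4.952 = 4.718 mg/L.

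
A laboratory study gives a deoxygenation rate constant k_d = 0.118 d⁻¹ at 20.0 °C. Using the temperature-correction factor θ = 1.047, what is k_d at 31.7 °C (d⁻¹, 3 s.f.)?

k_d ≈ 0.202 d⁻¹

k_d(T₂) = k_d(T₁) · θ^(T₂−T₁) = 0.118 × 1.047^(31.7−20.0)
= 0.118 × 1.047^11.7 = 0.118 × 1.711 = 0.2020 d⁻¹.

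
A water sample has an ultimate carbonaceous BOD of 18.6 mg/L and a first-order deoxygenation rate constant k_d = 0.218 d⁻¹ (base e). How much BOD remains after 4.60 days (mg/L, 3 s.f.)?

L ≈ 6.82 mg/L

L_t = L₀ e^(−k_d t) = 18.6 × e^(−0.218×4.60) = 18.6 × 0.3669 = 6.823 mg/L.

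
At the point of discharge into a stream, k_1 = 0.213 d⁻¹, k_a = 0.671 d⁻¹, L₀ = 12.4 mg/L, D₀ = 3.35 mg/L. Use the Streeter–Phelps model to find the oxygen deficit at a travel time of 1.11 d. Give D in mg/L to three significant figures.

D ≈ 3.40 mg/L

k_1 L₀/(k_a−k_1) = 0.213×12.4/(0.671−0.213) = 2.641/0.4580 = 5.767 mg/L.
e^(−k_1 t) = e^(−0.213×1.110) = 0.7894; e^(−k_a t) = e^(−0.671×1.110) = 0.4748.
D = 5.767 × (0.7894 − 0.4748) + 3.35 × 0.4748 = 1.814 + 1.591 = 3.405 mg/L.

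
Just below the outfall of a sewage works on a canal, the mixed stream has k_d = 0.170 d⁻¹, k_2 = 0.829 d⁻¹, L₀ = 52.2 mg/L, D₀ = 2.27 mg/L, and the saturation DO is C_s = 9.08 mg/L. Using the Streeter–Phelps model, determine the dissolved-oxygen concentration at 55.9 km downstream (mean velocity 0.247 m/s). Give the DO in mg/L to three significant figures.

Travel time t = x/v = 55.9 km / (0.247 m/s) = 55900 m / 0.247 m/s = 226300 s = 2.619 d.
k_d L₀/(k_2−k_d) = 0.170×52.2/(0.829−0.170) = 8.874/0.6590 = 13.47 mg/L.
e^(−k_d t) = e^(−0.170×2.619) = 0.6406; e^(−k_2 t) = e^(−0.829×2.619) = 0.1140.
D = 13.47 × (0.6406 − 0.1140) + 2.27 × 0.1140 = 7.091 + 0.2588 = 7.350 mg/L.
DO = C_s − D = 9.08 − 7.350 = 1.730 mg/L.

DO ≈ 1.73 mg/L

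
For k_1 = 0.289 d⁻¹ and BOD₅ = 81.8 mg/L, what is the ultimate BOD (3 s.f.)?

BOD₅ = L₀(1 − e^(−5k_1)) ⇒ L₀ = BOD₅ / (1 − e^(−5×0.289))
= 81.8 / (1 − 0.2357) = 81.8 / 0.7643 = 107.0 mg/L.

L₀ ≈ 107 mg/L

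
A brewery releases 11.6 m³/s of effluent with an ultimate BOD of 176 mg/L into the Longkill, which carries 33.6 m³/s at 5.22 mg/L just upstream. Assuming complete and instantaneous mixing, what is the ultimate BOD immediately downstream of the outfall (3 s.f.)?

49.0 mg/L

Flow-weighted mixing: C = (Q_r C_r + Q_w C_w)/(Q_r + Q_w)
= (33.6×5.22 + 11.6×176)/(33.6 + 11.6) = 2217/45.20 = 49.05 mg/L.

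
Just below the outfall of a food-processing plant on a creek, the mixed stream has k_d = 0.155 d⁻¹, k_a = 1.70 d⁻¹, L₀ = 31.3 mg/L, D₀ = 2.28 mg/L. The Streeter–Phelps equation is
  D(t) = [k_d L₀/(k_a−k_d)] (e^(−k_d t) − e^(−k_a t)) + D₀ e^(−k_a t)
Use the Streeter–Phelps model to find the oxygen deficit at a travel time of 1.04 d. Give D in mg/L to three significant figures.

D ≈ 2.53 mg/L

k_d L₀/(k_a−k_d) = 0.155×31.3/(1.70−0.155) = 4.851/1.545 = 3.140 mg/L.
e^(−k_d t) = e^(−0.155×1.040) = 0.8511; e^(−k_a t) = e^(−1.70×1.040) = 0.1707.
D = 3.140 × (0.8511 − 0.1707) + 2.28 × 0.1707 = 2.137 + 0.3891 = 2.526 mg/L.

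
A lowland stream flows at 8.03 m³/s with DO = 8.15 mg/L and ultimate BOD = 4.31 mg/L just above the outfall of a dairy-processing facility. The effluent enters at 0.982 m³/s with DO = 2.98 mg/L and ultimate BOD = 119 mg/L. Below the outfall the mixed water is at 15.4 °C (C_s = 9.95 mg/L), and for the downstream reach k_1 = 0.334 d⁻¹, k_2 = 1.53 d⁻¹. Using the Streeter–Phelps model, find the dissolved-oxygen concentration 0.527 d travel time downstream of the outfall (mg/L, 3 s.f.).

DO ≈ 7.05 mg/L

Mixed DO = (8.03×8.15 + 0.982×2.98)/(8.03+0.982) = 68.37/9.012 = 7.587 mg/L.
Mixed L₀ = (8.03×4.31 + 0.982×119)/(9.012) = 151.5/9.012 = 16.81 mg/L.
Initial deficit D₀ = C_s − DO₀ = 9.95 − 7.587 = 2.363 mg/L.
D(0.527) = [0.334×16.81/(1.53−0.334)](e^(−0.334×0.527) − e^(−1.53×0.527)) + 2.363 e^(−1.53×0.527)
= 4.694 × (0.8386 − 0.4465) + 2.363 × 0.4465 = 2.896 mg/L.
DO = 9.95 − 2.896 = 7.054 mg/L.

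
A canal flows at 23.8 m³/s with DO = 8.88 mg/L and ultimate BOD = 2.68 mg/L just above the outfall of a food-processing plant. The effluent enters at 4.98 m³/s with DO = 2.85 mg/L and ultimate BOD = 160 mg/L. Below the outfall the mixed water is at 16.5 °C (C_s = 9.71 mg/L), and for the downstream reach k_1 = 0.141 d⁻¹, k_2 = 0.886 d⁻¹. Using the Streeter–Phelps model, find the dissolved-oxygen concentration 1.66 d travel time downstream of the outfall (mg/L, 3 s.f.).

DO ≈ 6.10 mg/L

Mixed DO = (23.8×8.88 + 4.98×2.85)/(23.8+4.98) = 225.5/28.78 = 7.837 mg/L.
Mixed L₀ = (23.8×2.68 + 4.98×160)/(28.78) = 860.6/28.78 = 29.90 mg/L.
Initial deficit D₀ = C_s − DO₀ = 9.71 − 7.837 = 1.873 mg/L.
D(1.66) = [0.141×29.90/(0.886−0.141)](e^(−0.141×1.66) − e^(−0.886×1.66)) + 1.873 e^(−0.886×1.66)
= 5.659 × (0.7913 − 0.2298) + 1.873 × 0.2298 = 3.608 mg/L.
DO = 9.71 − 3.608 = 6.102 mg/L.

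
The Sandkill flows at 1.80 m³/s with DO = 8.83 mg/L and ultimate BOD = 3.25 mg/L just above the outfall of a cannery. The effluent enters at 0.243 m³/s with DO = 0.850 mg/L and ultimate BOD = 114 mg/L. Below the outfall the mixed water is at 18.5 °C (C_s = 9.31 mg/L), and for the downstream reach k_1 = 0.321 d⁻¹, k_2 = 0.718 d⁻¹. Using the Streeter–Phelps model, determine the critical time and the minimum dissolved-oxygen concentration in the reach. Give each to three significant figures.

t_c ≈ 1.74 d; minimum DO ≈ 5.11 mg/L

Mixed DO = (1.80×8.83 + 0.243×0.850)/(1.80+0.243) = 16.10/2.043 = 7.881 mg/L.
Mixed L₀ = (1.80×3.25 + 0.243×114)/(2.043) = 33.55/2.043 = 16.42 mg/L.
Initial deficit D₀ = C_s − DO₀ = 9.31 − 7.881 = 1.429 mg/L.
t_c = (1/0.3970) ln[(0.718/0.321)(1 − 1.429×0.3970/(0.321×16.42))] = 2.519 × ln(1.996) = 1.741 d.
D_c = (0.321/0.718) × 16.42 × e^(−0.321×1.741) = 0.4471 × 16.42 × 0.5719 = 4.199 mg/L.
Minimum DO = 9.31 − 4.199 = 5.111 mg/L.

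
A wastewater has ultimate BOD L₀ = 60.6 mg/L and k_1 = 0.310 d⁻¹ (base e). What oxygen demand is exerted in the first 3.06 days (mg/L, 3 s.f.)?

y_t = L₀(1 − e^(−k_1 t)) = 60.6 × (1 − e^(−0.310×3.06))
= 60.6 × (1 − 0.3873) = 60.6 × 0.6127 = 37.13 mg/L.

y ≈ 37.1 mg/L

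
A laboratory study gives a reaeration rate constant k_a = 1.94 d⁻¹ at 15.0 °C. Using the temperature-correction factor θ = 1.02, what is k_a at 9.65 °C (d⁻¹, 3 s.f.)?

k_a ≈ 1.74 d⁻¹

k_a(T₂) = k_a(T₁) · θ^(T₂−T₁) = 1.94 × 1.02^(9.65−15.0)
= 1.94 × 1.02^-5.35 = 1.94 × 0.8995 = 1.745 d⁻¹.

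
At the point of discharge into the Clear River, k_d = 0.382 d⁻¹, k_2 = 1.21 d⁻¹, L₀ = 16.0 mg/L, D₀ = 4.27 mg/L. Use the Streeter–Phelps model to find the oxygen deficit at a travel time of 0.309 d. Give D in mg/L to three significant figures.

D ≈ 4.42 mg/L

k_d L₀/(k_2−k_d) = 0.382×16.0/(1.21−0.382) = 6.112/0.8280 = 7.382 mg/L.
e^(−k_d t) = e^(−0.382×0.3090) = 0.8887; e^(−k_2 t) = e^(−1.21×0.3090) = 0.6881.
D = 7.382 × (0.8887 − 0.6881) + 4.27 × 0.6881 = 1.481 + 2.938 = 4.419 mg/L.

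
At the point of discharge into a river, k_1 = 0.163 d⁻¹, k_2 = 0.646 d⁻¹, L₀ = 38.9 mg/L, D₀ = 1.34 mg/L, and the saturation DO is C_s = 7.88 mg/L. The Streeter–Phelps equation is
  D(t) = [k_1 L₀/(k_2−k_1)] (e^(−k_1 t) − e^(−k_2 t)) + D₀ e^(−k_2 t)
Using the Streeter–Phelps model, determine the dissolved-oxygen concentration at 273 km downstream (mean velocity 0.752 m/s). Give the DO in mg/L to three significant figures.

DO ≈ 2.04 mg/L

Travel time t = x/v = 273 km / (0.752 m/s) = 273000 m / 0.752 m/s = 363000 s = 4.202 d.
k_1 L₀/(k_2−k_1) = 0.163×38.9/(0.646−0.163) = 6.341/0.4830 = 13.13 mg/L.
e^(−k_1 t) = e^(−0.163×4.202) = 0.5041; e^(−k_2 t) = e^(−0.646×4.202) = 0.06625.
D = 13.13 × (0.5041 − 0.06625) + 1.34 × 0.06625 = 5.749 + 0.08877 = 5.837 mg/L.
DO = C_s − D = 7.88 − 5.837 = 2.043 mg/L.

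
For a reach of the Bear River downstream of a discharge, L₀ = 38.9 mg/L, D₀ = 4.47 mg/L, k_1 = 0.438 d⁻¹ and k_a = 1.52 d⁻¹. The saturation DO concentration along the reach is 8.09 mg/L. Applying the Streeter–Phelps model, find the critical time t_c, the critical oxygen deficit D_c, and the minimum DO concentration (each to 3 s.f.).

With k_a/k_1 = 3.470 and 1 − D₀(k_a−k_1)/(k_1 L₀) = 0.7161,
t_c = ln(3.470 × 0.7161) / (1.52 − 0.438) = ln(2.485) / 1.082 = 0.9104/1.082 = 0.8414 d.
D_c = (k_1/k_a) L₀ e^(−k_1 t_c) = (0.438/1.52) × 38.9 × e^(−0.438×0.8414) = 0.2882 × 38.9 × 0.6918 = 7.754 mg/L.
Minimum DO = C_s − D_c = 8.09 − 7.754 = 0.3359 mg/L.

t_c ≈ 0.841 d; D_c ≈ 7.75 mg/L; min DO ≈ 0.336 mg/L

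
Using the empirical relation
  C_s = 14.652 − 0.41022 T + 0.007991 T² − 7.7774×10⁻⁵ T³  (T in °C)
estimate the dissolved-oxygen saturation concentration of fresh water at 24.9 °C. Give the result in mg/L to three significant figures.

C_s = 14.652 − 0.41022×24.9 + 0.007991×24.9² − 7.7774×10⁻⁵×24.9³ = 8.191 mg/L.

C_s ≈ 8.19 mg/L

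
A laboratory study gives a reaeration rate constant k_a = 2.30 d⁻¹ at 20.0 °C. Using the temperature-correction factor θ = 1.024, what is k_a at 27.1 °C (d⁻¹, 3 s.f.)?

k_a ≈ 2.72 d⁻¹

k_a(T₂) = k_a(T₁) · θ^(T₂−T₁) = 2.30 × 1.024^(27.1−20.0)
= 2.30 × 1.024^7.10 = 2.30 × 1.183 = 2.722 d⁻¹.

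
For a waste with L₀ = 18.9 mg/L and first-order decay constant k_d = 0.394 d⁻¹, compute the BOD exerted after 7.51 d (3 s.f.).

y ≈ 17.9 mg/L

y_t = L₀(1 − e^(−k_d t)) = 18.9 × (1 − e^(−0.394×7.51))
= 18.9 × (1 − 0.05187) = 18.9 × 0.9481 = 17.92 mg/L.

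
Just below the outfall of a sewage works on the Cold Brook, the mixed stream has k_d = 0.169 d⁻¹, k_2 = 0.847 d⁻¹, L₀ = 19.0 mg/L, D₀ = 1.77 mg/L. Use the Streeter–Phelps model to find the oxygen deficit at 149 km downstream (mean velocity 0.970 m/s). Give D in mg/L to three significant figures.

D ≈ 2.85 mg/L

Travel time t = x/v = 149 km / (0.970 m/s) = 149000 m / 0.970 m/s = 153600 s = 1.778 d.
k_d L₀/(k_2−k_d) = 0.169×19.0/(0.847−0.169) = 3.211/0.6780 = 4.736 mg/L.
e^(−k_d t) = e^(−0.169×1.778) = 0.7405; e^(−k_2 t) = e^(−0.847×1.778) = 0.2218.
D = 4.736 × (0.7405 − 0.2218) + 1.77 × 0.2218 = 2.456 + 0.3926 = 2.849 mg/L.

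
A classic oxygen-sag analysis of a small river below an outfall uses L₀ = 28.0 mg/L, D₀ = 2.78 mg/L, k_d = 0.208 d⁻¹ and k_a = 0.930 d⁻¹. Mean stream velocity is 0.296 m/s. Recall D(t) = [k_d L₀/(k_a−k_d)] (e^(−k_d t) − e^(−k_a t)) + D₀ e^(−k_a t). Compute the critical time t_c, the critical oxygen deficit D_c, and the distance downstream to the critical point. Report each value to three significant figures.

With k_a/k_d = 4.471 and 1 − D₀(k_a−k_d)/(k_d L₀) = 0.6554,
t_c = ln(4.471 × 0.6554) / (0.930 − 0.208) = ln(2.930) / 0.7220 = 1.075/0.7220 = 1.489 d.
D_c = (k_d/k_a) L₀ e^(−k_d t_c) = (0.208/0.930) × 28.0 × e^(−0.208×1.489) = 0.2237 × 28.0 × 0.7337 = 4.594 mg/L.
x_c = v t_c = 0.296 m/s × 1.489 d × 86400 s/d = 38080 m ≈ 38.1 km.

t_c ≈ 1.49 d; D_c ≈ 4.59 mg/L; x_c ≈ 38.1 km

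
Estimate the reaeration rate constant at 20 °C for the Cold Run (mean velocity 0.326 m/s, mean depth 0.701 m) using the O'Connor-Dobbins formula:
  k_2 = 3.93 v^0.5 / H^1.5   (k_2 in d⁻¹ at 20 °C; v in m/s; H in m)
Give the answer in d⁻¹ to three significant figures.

k_2 ≈ 3.82 d⁻¹

k_2 = 3.93 × 0.326^0.5 / 0.701^1.5 = 3.93 × 0.5710 / 0.5869 = 3.823 d⁻¹.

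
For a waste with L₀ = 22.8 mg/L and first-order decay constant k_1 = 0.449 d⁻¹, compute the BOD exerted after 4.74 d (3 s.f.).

y_t = L₀(1 − e^(−k_1 t)) = 22.8 × (1 − e^(−0.449×4.74))
= 22.8 × (1 − 0.1190) = 22.8 × 0.8810 = 20.09 mg/L.

y ≈ 20.1 mg/L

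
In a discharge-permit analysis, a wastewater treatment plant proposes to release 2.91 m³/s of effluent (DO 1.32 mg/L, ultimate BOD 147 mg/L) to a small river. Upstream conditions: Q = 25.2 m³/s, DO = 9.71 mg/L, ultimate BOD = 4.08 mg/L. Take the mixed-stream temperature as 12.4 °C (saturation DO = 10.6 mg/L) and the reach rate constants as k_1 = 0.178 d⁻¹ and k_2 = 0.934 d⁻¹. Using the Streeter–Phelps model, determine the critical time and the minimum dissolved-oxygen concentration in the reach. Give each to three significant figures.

Mixed DO = (25.2×9.71 + 2.91×1.32)/(25.2+2.91) = 248.5/28.11 = 8.841 mg/L.
Mixed L₀ = (25.2×4.08 + 2.91×147)/(28.11) = 530.6/28.11 = 18.88 mg/L.
Initial deficit D₀ = C_s − DO₀ = 10.6 − 8.841 = 1.759 mg/L.
t_c = (1/0.7560) ln[(0.934/0.178)(1 − 1.759×0.7560/(0.178×18.88))] = 1.323 × ln(3.171) = 1.526 d.
D_c = (0.178/0.934) × 18.88 × e^(−0.178×1.526) = 0.1906 × 18.88 × 0.7621 = 2.741 mg/L.
Minimum DO = 10.6 − 2.741 = 7.859 mg/L.

t_c ≈ 1.53 d; minimum DO ≈ 7.86 mg/L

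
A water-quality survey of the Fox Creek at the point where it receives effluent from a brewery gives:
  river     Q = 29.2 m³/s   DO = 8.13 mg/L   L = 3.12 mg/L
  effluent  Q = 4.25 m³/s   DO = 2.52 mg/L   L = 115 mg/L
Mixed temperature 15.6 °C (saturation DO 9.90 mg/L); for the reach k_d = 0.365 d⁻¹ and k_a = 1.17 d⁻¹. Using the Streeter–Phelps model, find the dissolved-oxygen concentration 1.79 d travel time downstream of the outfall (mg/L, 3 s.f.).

DO ≈ 6.47 mg/L

Mixed DO = (29.2×8.13 + 4.25×2.52)/(29.2+4.25) = 248.1/33.45 = 7.417 mg/L.
Mixed L₀ = (29.2×3.12 + 4.25×115)/(33.45) = 579.9/33.45 = 17.33 mg/L.
Initial deficit D₀ = C_s − DO₀ = 9.90 − 7.417 = 2.483 mg/L.
D(1.79) = [0.365×17.33/(1.17−0.365)](e^(−0.365×1.79) − e^(−1.17×1.79)) + 2.483 e^(−1.17×1.79)
= 7.860 × (0.5203 − 0.1232) + 2.483 × 0.1232 = 3.427 mg/L.
DO = 9.90 − 3.427 = 6.473 mg/L.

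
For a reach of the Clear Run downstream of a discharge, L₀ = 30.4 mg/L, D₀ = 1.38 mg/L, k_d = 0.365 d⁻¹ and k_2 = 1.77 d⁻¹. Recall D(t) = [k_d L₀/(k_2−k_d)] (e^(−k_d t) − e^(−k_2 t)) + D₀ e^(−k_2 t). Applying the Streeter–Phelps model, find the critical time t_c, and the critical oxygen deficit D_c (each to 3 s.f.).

t_c ≈ 0.987 d; D_c ≈ 4.37 mg/L

At the critical point dD/dt = 0, so k_d L₀ e^(−k_d t) = k_2 D. Substituting D(t) from the Streeter–Phelps equation and solving for t gives
t_c = ln[(k_2/k_d)(1 − D₀(k_2−k_d)/(k_d L₀))] / (k_2−k_d).
Here k_2−k_d = 1.405 d⁻¹ and 1 − D₀(k_2−k_d)/(k_d L₀) = 1 − 1.38×1.405/(0.365×30.4) = 0.8253, so
t_c = ln(4.849 × 0.8253) / 1.405 = 1.387 / 1.405 = 0.9870 d.
L(t_c) = L₀ e^(−k_d t_c) = 30.4 × 0.6975 = 21.20 mg/L, and at the critical point k_2 D_c = k_d L, so D_c = (0.365/1.77) × 21.20 = 4.373 mg/L.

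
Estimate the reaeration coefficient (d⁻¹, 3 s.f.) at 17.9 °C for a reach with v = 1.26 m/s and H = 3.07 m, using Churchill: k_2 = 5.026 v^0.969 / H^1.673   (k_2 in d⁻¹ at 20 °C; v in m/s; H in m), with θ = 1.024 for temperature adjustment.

k_2(20) = 5.026 × 1.26^0.969 / 3.07^1.673 = 5.026 × 1.251 / 6.531 = 0.9627 d⁻¹.
k_2(17.9) = 0.9627 × 1.024^(17.9−20) = 0.9627 × 0.9514 = 0.9159 d⁻¹.

k_2 ≈ 0.916 d⁻¹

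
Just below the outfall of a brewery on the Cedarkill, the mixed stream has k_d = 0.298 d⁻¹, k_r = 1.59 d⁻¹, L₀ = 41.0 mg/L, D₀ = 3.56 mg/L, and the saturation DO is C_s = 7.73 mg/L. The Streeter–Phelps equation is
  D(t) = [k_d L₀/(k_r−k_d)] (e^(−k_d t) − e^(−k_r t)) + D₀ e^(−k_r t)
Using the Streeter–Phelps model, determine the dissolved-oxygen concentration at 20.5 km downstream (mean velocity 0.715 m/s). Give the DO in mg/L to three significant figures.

Travel time t = x/v = 20.5 km / (0.715 m/s) = 20500 m / 0.715 m/s = 28670 s = 0.3318 d.
k_d L₀/(k_r−k_d) = 0.298×41.0/(1.59−0.298) = 12.22/1.292 = 9.457 mg/L.
e^(−k_d t) = e^(−0.298×0.3318) = 0.9058; e^(−k_r t) = e^(−1.59×0.3318) = 0.5900.
D = 9.457 × (0.9058 − 0.5900) + 3.56 × 0.5900 = 2.987 + 2.100 = 5.087 mg/L.
DO = C_s − D = 7.73 − 5.087 = 2.643 mg/L.

DO ≈ 2.64 mg/L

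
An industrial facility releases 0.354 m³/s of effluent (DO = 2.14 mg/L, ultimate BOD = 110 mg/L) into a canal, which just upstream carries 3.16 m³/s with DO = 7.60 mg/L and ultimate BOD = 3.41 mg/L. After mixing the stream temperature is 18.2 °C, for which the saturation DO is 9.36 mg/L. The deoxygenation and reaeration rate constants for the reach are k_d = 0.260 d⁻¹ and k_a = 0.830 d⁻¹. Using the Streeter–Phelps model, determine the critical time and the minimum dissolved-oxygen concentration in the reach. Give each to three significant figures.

Mixed DO = (3.16×7.60 + 0.354×2.14)/(3.16+0.354) = 24.77/3.514 = 7.050 mg/L.
Mixed L₀ = (3.16×3.41 + 0.354×110)/(3.514) = 49.72/3.514 = 14.15 mg/L.
Initial deficit D₀ = C_s − DO₀ = 9.36 − 7.050 = 2.310 mg/L.
t_c = (1/0.5700) ln[(0.830/0.260)(1 − 2.310×0.5700/(0.260×14.15))] = 1.754 × ln(2.050) = 1.259 d.
D_c = (0.260/0.830) × 14.15 × e^(−0.260×1.259) = 0.3133 × 14.15 × 0.7208 = 3.195 mg/L.
Minimum DO = 9.36 − 3.195 = 6.165 mg/L.

t_c ≈ 1.26 d; minimum DO ≈ 6.17 mg/L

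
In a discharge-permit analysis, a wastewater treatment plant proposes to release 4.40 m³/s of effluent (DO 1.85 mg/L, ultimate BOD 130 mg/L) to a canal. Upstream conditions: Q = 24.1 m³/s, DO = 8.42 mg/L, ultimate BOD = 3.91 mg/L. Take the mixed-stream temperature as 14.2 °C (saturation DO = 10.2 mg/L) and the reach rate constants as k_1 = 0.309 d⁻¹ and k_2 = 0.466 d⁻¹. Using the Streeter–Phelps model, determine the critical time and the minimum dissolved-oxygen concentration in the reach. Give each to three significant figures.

Mixed DO = (24.1×8.42 + 4.40×1.85)/(24.1+4.40) = 211.1/28.50 = 7.406 mg/L.
Mixed L₀ = (24.1×3.91 + 4.40×130)/(28.50) = 666.2/28.50 = 23.38 mg/L.
Initial deficit D₀ = C_s − DO₀ = 10.2 − 7.406 = 2.794 mg/L.
t_c = (1/0.1570) ln[(0.466/0.309)(1 − 2.794×0.1570/(0.309×23.38))] = 6.369 × ln(1.416) = 2.218 d.
D_c = (0.309/0.466) × 23.38 × e^(−0.309×2.218) = 0.6631 × 23.38 × 0.5039 = 7.812 mg/L.
Minimum DO = 10.2 − 7.812 = 2.388 mg/L.

t_c ≈ 2.22 d; minimum DO ≈ 2.39 mg/L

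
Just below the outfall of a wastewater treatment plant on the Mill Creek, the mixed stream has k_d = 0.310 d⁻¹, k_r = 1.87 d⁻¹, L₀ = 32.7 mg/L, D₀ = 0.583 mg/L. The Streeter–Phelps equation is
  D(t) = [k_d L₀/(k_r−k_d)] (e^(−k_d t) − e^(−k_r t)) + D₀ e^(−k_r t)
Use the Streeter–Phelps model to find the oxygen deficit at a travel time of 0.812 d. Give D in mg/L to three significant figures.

D ≈ 3.76 mg/L

k_d L₀/(k_r−k_d) = 0.310×32.7/(1.87−0.310) = 10.14/1.560 = 6.498 mg/L.
e^(−k_d t) = e^(−0.310×0.8120) = 0.7775; e^(−k_r t) = e^(−1.87×0.8120) = 0.2191.
D = 6.498 × (0.7775 − 0.2191) + 0.583 × 0.2191 = 3.629 + 0.1277 = 3.756 mg/L.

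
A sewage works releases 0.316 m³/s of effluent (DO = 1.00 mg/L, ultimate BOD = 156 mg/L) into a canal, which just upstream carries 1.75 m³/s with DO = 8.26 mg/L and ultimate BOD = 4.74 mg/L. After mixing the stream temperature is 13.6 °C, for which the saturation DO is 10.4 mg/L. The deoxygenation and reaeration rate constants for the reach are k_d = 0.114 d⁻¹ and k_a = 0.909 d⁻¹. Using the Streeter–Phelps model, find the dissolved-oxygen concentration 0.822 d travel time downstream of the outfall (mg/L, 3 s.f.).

Mixed DO = (1.75×8.26 + 0.316×1.00)/(1.75+0.316) = 14.77/2.066 = 7.150 mg/L.
Mixed L₀ = (1.75×4.74 + 0.316×156)/(2.066) = 57.59/2.066 = 27.88 mg/L.
Initial deficit D₀ = C_s − DO₀ = 10.4 − 7.150 = 3.250 mg/L.
D(0.822) = [0.114×27.88/(0.909−0.114)](e^(−0.114×0.822) − e^(−0.909×0.822)) + 3.250 e^(−0.909×0.822)
= 3.997 × (0.9105 − 0.4737) + 3.250 × 0.4737 = 3.286 mg/L.
DO = 10.4 − 3.286 = 7.114 mg/L.

DO ≈ 7.11 mg/L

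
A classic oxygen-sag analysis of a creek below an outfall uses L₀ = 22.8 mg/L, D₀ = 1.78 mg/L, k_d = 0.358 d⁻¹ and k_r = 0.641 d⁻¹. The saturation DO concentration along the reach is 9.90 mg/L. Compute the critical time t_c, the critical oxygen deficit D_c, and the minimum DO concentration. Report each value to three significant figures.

t_c = [1/(k_r−k_d)] ln[(k_r/k_d)(1 − D₀(k_r−k_d)/(k_d L₀))]
= [1/(0.641−0.358)] ln[(0.641/0.358)(1 − 1.78×0.2830/(0.358×22.8))]
= (1/0.2830) ln[1.791 × 0.9383] = 3.534 × ln(1.680) = 3.534 × 0.5188 = 1.833 d.
D_c = (k_d/k_r) L₀ e^(−k_d t_c) = (0.358/0.641) × 22.8 × e^(−0.358×1.833) = 0.5585 × 22.8 × 0.5188 = 6.606 mg/L.
Minimum DO = C_s − D_c = 9.90 − 6.606 = 3.294 mg/L.

t_c ≈ 1.83 d; D_c ≈ 6.61 mg/L; min DO ≈ 3.29 mg/L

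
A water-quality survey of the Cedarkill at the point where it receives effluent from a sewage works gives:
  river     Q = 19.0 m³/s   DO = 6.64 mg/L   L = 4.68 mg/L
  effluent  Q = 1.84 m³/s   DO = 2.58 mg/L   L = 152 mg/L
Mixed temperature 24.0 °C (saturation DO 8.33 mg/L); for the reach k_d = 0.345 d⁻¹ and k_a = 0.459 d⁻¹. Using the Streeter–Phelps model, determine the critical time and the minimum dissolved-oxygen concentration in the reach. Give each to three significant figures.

Mixed DO = (19.0×6.64 + 1.84×2.58)/(19.0+1.84) = 130.9/20.84 = 6.282 mg/L.
Mixed L₀ = (19.0×4.68 + 1.84×152)/(20.84) = 368.6/20.84 = 17.69 mg/L.
Initial deficit D₀ = C_s − DO₀ = 8.33 − 6.282 = 2.048 mg/L.
t_c = (1/0.1140) ln[(0.459/0.345)(1 − 2.048×0.1140/(0.345×17.69))] = 8.772 × ln(1.280) = 2.162 d.
D_c = (0.345/0.459) × 17.69 × e^(−0.345×2.162) = 0.7516 × 17.69 × 0.4743 = 6.305 mg/L.
Minimum DO = 8.33 − 6.305 = 2.025 mg/L.

t_c ≈ 2.16 d; minimum DO ≈ 2.02 mg/L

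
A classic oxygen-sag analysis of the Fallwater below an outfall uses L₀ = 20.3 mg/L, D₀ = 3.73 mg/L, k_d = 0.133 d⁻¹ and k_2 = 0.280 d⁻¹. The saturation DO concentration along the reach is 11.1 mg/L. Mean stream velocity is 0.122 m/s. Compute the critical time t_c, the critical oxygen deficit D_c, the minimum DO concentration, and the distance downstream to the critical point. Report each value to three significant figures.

With k_2/k_d = 2.105 and 1 − D₀(k_2−k_d)/(k_d L₀) = 0.7969,
t_c = ln(2.105 × 0.7969) / (0.280 − 0.133) = ln(1.678) / 0.1470 = 0.5174/0.1470 = 3.520 d.
D_c = (k_d/k_2) L₀ e^(−k_d t_c) = (0.133/0.280) × 20.3 × e^(−0.133×3.520) = 0.4750 × 20.3 × 0.6262 = 6.038 mg/L.
Minimum DO = C_s − D_c = 11.1 − 6.038 = 5.062 mg/L.
x_c = v t_c = 0.122 m/s × 3.520 d × 86400 s/d = 37100 m ≈ 37.1 km.

t_c ≈ 3.52 d; D_c ≈ 6.04 mg/L; min DO ≈ 5.06 mg/L; x_c ≈ 37.1 km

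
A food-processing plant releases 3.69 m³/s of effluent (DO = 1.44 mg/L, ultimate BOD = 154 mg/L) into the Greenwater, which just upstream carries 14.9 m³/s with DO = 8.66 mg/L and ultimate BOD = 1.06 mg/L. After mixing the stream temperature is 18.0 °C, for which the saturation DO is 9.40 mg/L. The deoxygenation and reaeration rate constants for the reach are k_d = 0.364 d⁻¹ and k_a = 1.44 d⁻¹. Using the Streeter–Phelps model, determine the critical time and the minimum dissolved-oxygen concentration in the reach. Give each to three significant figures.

t_c ≈ 1.07 d; minimum DO ≈ 4.01 mg/L

Mixed DO = (14.9×8.66 + 3.69×1.44)/(14.9+3.69) = 134.3/18.59 = 7.227 mg/L.
Mixed L₀ = (14.9×1.06 + 3.69×154)/(18.59) = 584.1/18.59 = 31.42 mg/L.
Initial deficit D₀ = C_s − DO₀ = 9.40 − 7.227 = 2.173 mg/L.
t_c = (1/1.076) ln[(1.44/0.364)(1 − 2.173×1.076/(0.364×31.42))] = 0.9294 × ln(3.147) = 1.066 d.
D_c = (0.364/1.44) × 31.42 × e^(−0.364×1.066) = 0.2528 × 31.42 × 0.6785 = 5.389 mg/L.
Minimum DO = 9.40 − 5.389 = 4.011 mg/L.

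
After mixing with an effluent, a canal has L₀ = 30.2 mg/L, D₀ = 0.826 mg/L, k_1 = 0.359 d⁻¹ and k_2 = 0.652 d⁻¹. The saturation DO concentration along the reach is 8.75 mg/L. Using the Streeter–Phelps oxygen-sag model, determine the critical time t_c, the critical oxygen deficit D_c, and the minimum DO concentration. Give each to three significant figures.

With k_2/k_1 = 1.816 and 1 − D₀(k_2−k_1)/(k_1 L₀) = 0.9777,
t_c = ln(1.816 × 0.9777) / (0.652 − 0.359) = ln(1.776) / 0.2930 = 0.5741/0.2930 = 1.960 d.
L(t_c) = L₀ e^(−k_1 t_c) = 30.2 × 0.4949 = 14.94 mg/L, and at the critical point k_2 D_c = k_1 L, so D_c = (0.359/0.652) × 14.94 = 8.229 mg/L.
Minimum DO = C_s − D_c = 8.75 − 8.229 = 0.5212 mg/L.

t_c ≈ 1.96 d; D_c ≈ 8.23 mg/L; min DO ≈ 0.521 mg/L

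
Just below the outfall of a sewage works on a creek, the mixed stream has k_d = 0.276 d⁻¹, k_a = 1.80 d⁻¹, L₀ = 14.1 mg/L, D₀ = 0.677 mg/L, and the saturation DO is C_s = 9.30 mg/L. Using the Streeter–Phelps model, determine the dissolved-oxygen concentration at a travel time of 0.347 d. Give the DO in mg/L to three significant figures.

DO ≈ 7.98 mg/L

k_d L₀/(k_a−k_d) = 0.276×14.1/(1.80−0.276) = 3.892/1.524 = 2.554 mg/L.
e^(−k_d t) = e^(−0.276×0.3470) = 0.9087; e^(−k_a t) = e^(−1.80×0.3470) = 0.5355.
D = 2.554 × (0.9087 − 0.5355) + 0.677 × 0.5355 = 0.9530 + 0.3625 = 1.315 mg/L.
DO = C_s − D = 9.30 − 1.315 = 7.985 mg/L.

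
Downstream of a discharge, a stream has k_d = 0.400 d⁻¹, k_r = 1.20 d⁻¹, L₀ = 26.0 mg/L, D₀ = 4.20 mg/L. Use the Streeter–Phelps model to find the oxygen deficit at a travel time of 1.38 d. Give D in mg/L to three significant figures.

k_d L₀/(k_r−k_d) = 0.400×26.0/(1.20−0.400) = 10.40/0.8000 = 13.00 mg/L.
e^(−k_d t) = e^(−0.400×1.380) = 0.5758; e^(−k_r t) = e^(−1.20×1.380) = 0.1909.
D = 13.00 × (0.5758 − 0.1909) + 4.20 × 0.1909 = 5.004 + 0.8018 = 5.805 mg/L.

D ≈ 5.81 mg/L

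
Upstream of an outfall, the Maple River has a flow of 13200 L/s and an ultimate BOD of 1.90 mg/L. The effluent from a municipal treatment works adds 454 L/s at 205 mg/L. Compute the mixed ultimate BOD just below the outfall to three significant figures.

8.65 mg/L

Flow-weighted mixing: C = (Q_r C_r + Q_w C_w)/(Q_r + Q_w)
= (13200×1.90 + 454×205)/(13200 + 454) = 118200/13650 = 8.653 mg/L.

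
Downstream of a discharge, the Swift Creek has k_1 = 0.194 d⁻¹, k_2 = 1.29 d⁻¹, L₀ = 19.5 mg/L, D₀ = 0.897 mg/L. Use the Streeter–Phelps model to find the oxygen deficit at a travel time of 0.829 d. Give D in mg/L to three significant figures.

k_1 L₀/(k_2−k_1) = 0.194×19.5/(1.29−0.194) = 3.783/1.096 = 3.452 mg/L.
e^(−k_1 t) = e^(−0.194×0.8290) = 0.8514; e^(−k_2 t) = e^(−1.29×0.8290) = 0.3432.
D = 3.452 × (0.8514 − 0.3432) + 0.897 × 0.3432 = 1.754 + 0.3079 = 2.062 mg/L.

D ≈ 2.06 mg/L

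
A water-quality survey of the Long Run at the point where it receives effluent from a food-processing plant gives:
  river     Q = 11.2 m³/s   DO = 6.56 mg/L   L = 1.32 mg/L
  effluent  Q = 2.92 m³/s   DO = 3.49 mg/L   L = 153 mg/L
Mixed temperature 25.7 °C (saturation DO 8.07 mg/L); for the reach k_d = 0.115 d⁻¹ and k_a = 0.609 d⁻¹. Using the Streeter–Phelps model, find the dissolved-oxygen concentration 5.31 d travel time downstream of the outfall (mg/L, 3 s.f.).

DO ≈ 4.15 mg/L

Mixed DO = (11.2×6.56 + 2.92×3.49)/(11.2+2.92) = 83.66/14.12 = 5.925 mg/L.
Mixed L₀ = (11.2×1.32 + 2.92×153)/(14.12) = 461.5/14.12 = 32.69 mg/L.
Initial deficit D₀ = C_s − DO₀ = 8.07 − 5.925 = 2.145 mg/L.
D(5.31) = [0.115×32.69/(0.609−0.115)](e^(−0.115×5.31) − e^(−0.609×5.31)) + 2.145 e^(−0.609×5.31)
= 7.609 × (0.5430 − 0.03941) + 2.145 × 0.03941 = 3.917 mg/L.
DO = 8.07 − 3.917 = 4.153 mg/L.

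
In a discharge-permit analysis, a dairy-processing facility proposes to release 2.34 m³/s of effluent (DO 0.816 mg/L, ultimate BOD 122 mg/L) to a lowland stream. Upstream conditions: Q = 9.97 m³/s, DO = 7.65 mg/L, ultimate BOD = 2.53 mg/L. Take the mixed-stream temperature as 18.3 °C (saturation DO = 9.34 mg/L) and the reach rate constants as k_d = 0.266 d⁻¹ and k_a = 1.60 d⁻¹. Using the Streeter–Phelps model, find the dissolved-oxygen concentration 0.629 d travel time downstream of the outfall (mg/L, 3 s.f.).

Mixed DO = (9.97×7.65 + 2.34×0.816)/(9.97+2.34) = 78.18/12.31 = 6.351 mg/L.
Mixed L₀ = (9.97×2.53 + 2.34×122)/(12.31) = 310.7/12.31 = 25.24 mg/L.
Initial deficit D₀ = C_s − DO₀ = 9.34 − 6.351 = 2.989 mg/L.
D(0.629) = [0.266×25.24/(1.60−0.266)](e^(−0.266×0.629) − e^(−1.60×0.629)) + 2.989 e^(−1.60×0.629)
= 5.033 × (0.8459 − 0.3655) + 2.989 × 0.3655 = 3.510 mg/L.
DO = 9.34 − 3.510 = 5.830 mg/L.

DO ≈ 5.83 mg/L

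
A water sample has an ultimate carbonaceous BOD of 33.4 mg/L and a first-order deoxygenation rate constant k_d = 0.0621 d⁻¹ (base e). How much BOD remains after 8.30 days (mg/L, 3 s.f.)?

L ≈ 19.9 mg/L

L_t = L₀ e^(−k_d t) = 33.4 × e^(−0.0621×8.30) = 33.4 × 0.5972 = 19.95 mg/L.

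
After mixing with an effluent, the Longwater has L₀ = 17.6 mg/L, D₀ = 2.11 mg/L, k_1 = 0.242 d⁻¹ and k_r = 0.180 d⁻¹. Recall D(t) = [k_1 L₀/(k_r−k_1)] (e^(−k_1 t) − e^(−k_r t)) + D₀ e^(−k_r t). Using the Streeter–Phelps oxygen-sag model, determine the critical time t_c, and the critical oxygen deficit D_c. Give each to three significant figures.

With k_r/k_1 = 0.7438 and 1 − D₀(k_r−k_1)/(k_1 L₀) = 1.031,
t_c = ln(0.7438 × 1.031) / (0.180 − 0.242) = ln(0.7666) / -0.06200 = -0.2657/-0.06200 = 4.286 d.
L(t_c) = L₀ e^(−k_1 t_c) = 17.6 × 0.3544 = 6.238 mg/L, and at the critical point k_r D_c = k_1 L, so D_c = (0.242/0.180) × 6.238 = 8.387 mg/L.

t_c ≈ 4.29 d; D_c ≈ 8.39 mg/L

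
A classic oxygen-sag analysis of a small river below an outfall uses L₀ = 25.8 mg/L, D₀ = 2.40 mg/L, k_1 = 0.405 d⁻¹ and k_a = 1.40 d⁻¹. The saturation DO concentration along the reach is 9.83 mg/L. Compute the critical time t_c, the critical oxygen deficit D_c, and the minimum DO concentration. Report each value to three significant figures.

With k_a/k_1 = 3.457 and 1 − D₀(k_a−k_1)/(k_1 L₀) = 0.7715,
t_c = ln(3.457 × 0.7715) / (1.40 − 0.405) = ln(2.667) / 0.9950 = 0.9809/0.9950 = 0.9858 d.
L(t_c) = L₀ e^(−k_1 t_c) = 25.8 × 0.6708 = 17.31 mg/L, and at the critical point k_a D_c = k_1 L, so D_c = (0.405/1.40) × 17.31 = 5.007 mg/L.
Minimum DO = C_s − D_c = 9.83 − 5.007 = 4.823 mg/L.

t_c ≈ 0.986 d; D_c ≈ 5.01 mg/L; min DO ≈ 4.82 mg/L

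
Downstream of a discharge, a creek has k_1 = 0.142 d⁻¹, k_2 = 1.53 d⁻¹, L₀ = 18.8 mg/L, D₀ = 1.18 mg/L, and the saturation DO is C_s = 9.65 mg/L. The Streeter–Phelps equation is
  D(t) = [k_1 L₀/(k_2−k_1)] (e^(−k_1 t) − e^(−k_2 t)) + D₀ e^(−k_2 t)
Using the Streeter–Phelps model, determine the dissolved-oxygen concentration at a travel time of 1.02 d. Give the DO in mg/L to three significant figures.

k_1 L₀/(k_2−k_1) = 0.142×18.8/(1.53−0.142) = 2.670/1.388 = 1.923 mg/L.
e^(−k_1 t) = e^(−0.142×1.020) = 0.8652; e^(−k_2 t) = e^(−1.53×1.020) = 0.2100.
D = 1.923 × (0.8652 − 0.2100) + 1.18 × 0.2100 = 1.260 + 0.2478 = 1.508 mg/L.
DO = C_s − D = 9.65 − 1.508 = 8.142 mg/L.

DO ≈ 8.14 mg/L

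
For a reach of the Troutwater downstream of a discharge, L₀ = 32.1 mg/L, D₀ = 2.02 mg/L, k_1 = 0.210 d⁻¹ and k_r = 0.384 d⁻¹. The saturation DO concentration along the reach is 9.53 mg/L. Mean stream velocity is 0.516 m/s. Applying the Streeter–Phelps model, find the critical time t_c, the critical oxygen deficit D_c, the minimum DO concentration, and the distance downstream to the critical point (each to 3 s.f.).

At the critical point dD/dt = 0, so k_1 L₀ e^(−k_1 t) = k_r D. Substituting D(t) from the Streeter–Phelps equation and solving for t gives
t_c = ln[(k_r/k_1)(1 − D₀(k_r−k_1)/(k_1 L₀))] / (k_r−k_1).
Here k_r−k_1 = 0.1740 d⁻¹ and 1 − D₀(k_r−k_1)/(k_1 L₀) = 1 − 2.02×0.1740/(0.210×32.1) = 0.9479, so
t_c = ln(1.829 × 0.9479) / 0.1740 = 0.5500 / 0.1740 = 3.161 d.
L(t_c) = L₀ e^(−k_1 t_c) = 32.1 × 0.5149 = 16.53 mg/L, and at the critical point k_r D_c = k_1 L, so D_c = (0.210/0.384) × 16.53 = 9.039 mg/L.
Minimum DO = C_s − D_c = 9.53 − 9.039 = 0.4910 mg/L.
x_c = v t_c = 0.516 m/s × 3.161 d × 86400 s/d = 140900 m ≈ 141 km.

t_c ≈ 3.16 d; D_c ≈ 9.04 mg/L; min DO ≈ 0.491 mg/L; x_c ≈ 141 km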